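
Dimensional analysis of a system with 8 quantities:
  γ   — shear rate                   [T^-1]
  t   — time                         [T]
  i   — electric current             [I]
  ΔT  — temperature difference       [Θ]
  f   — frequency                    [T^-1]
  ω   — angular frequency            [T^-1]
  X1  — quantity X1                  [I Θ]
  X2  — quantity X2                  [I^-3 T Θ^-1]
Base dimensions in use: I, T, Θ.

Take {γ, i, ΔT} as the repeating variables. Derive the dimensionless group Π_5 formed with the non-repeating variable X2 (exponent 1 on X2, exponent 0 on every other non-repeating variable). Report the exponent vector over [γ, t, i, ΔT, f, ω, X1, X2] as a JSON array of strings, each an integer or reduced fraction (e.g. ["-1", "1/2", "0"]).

Dimensional matrix (I×T×Θ by γ×t×i×ΔT×f×ω×X1×X2):
  I: [ 0  0  1  0  0  0  1 -3]
  T: [-1  1  0  0 -1 -1  0  1]
  Θ: [ 0  0  0  1  0  0  1 -1]
Echelon form has 3 nonzero rows (pivots: γ,i,ΔT)
Pivot set = {γ,i,ΔT}, free = {t,f,ω,X1,X2}
RREF:
  r0: [   1   -1    0    0    1    1    0   -1]
  r1: [   0    0    1    0    0    0    1   -3]
  r2: [   0    0    0    1    0    0    1   -1]
Fix exponent of X2 at 1, t at 0, f at 0, ω at 0, X1 at 0; solve each RREF row for its pivot's exponent:
  r0: exp(γ) + (-1)·1 = 0 ⇒ exp(γ) = 1
  r1: exp(i) + (-3)·1 = 0 ⇒ exp(i) = 3
  r2: exp(ΔT) + (-1)·1 = 0 ⇒ exp(ΔT) = 1
Π_5 = γ · i^3 · ΔT · X2

["1", "0", "3", "1", "0", "0", "0", "1"]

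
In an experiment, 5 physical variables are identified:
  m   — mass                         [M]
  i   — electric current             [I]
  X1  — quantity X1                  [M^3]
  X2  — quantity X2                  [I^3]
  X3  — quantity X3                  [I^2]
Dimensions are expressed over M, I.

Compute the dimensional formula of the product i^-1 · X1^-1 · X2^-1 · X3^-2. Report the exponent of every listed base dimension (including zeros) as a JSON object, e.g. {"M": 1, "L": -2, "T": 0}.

Write exponents as rows M,I / cols m,i,X1,X2,X3:
  M: [ 1  0  3  0  0]
  I: [ 0  1  0  3  2]
  [M]: (-1)·0+(-1)·3+(-1)·0+(-2)·0 = -3
  [I]: (-1)·1+(-1)·0+(-1)·3+(-2)·2 = -8
⇒ M^-3 I^-8

{"M": -3, "I": -8}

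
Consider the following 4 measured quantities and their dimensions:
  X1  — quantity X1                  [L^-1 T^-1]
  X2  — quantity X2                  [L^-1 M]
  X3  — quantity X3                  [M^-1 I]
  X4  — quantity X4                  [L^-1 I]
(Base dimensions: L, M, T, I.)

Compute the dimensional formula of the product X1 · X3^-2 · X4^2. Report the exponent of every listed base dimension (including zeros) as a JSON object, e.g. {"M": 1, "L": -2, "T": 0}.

Dimensional matrix (L×M×T×I by X1×X2×X3×X4):
  L: [-1 -1  0 -1]
  M: [ 0  1 -1  0]
  T: [-1  0  0  0]
  I: [ 0  0  1  1]
  [L]: (1)·-1+(-2)·0+(2)·-1 = -3
  [M]: (1)·0+(-2)·-1+(2)·0 = 2
  [T]: (1)·-1+(-2)·0+(2)·0 = -1
  [I]: (1)·0+(-2)·1+(2)·1 = 0
⇒ L^-3 M^2 T^-1

{"L": -3, "M": 2, "T": -1, "I": 0}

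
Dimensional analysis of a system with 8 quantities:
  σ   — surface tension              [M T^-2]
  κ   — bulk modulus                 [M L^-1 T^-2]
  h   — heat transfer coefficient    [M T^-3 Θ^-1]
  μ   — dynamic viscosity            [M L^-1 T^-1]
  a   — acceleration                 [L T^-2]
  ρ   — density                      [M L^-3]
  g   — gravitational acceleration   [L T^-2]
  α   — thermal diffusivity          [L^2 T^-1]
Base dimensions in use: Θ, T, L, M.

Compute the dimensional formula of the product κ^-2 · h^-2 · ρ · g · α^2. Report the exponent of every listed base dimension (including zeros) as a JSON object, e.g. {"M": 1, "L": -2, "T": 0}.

{"Θ": 2, "T": 6, "L": 4, "M": -3}

Exponent matrix [Θ,T,L,M] × [σ,κ,h,μ,a,ρ,g,α]:
  Θ: [ 0  0 -1  0  0  0  0  0]
  T: [-2 -2 -3 -1 -2  0 -2 -1]
  L: [ 0 -1  0 -1  1 -3  1  2]
  M: [ 1  1  1  1  0  1  0  0]
  [Θ]: (-2)·0+(-2)·-1+(1)·0+(1)·0+(2)·0 = 2
  [T]: (-2)·-2+(-2)·-3+(1)·0+(1)·-2+(2)·-1 = 6
  [L]: (-2)·-1+(-2)·0+(1)·-3+(1)·1+(2)·2 = 4
  [M]: (-2)·1+(-2)·1+(1)·1+(1)·0+(2)·0 = -3
⇒ Θ^2 T^6 L^4 M^-3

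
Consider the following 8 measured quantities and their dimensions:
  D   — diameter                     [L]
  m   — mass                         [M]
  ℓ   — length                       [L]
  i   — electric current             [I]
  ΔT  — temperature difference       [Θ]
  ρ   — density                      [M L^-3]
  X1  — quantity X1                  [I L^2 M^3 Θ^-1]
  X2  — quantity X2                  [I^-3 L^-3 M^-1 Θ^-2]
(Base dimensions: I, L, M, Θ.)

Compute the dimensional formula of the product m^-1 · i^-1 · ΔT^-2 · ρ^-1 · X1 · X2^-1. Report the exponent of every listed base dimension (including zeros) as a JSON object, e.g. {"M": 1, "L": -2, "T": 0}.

{"I": 3, "L": 8, "M": 2, "Θ": -1}

Write exponents as rows I,L,M,Θ / cols D,m,ℓ,i,ΔT,ρ,X1,X2:
  I: [ 0  0  0  1  0  0  1 -3]
  L: [ 1  0  1  0  0 -3  2 -3]
  M: [ 0  1  0  0  0  1  3 -1]
  Θ: [ 0  0  0  0  1  0 -1 -2]
  [I]: (-1)·0+(-1)·1+(-2)·0+(-1)·0+(1)·1+(-1)·-3 = 3
  [L]: (-1)·0+(-1)·0+(-2)·0+(-1)·-3+(1)·2+(-1)·-3 = 8
  [M]: (-1)·1+(-1)·0+(-2)·0+(-1)·1+(1)·3+(-1)·-1 = 2
  [Θ]: (-1)·0+(-1)·0+(-2)·1+(-1)·0+(1)·-1+(-1)·-2 = -1
⇒ I^3 L^8 M^2 Θ^-1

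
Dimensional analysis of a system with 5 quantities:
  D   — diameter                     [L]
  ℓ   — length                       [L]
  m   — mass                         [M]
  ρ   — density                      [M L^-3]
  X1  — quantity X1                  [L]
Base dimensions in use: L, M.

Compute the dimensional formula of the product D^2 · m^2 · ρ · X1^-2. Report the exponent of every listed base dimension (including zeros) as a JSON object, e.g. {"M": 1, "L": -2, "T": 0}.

{"L": -3, "M": 3}

Write exponents as rows L,M / cols D,ℓ,m,ρ,X1:
  L: [ 1  1  0 -3  1]
  M: [ 0  0  1  1  0]
  [L]: (2)·1+(2)·0+(1)·-3+(-2)·1 = -3
  [M]: (2)·0+(2)·1+(1)·1+(-2)·0 = 3
⇒ L^-3 M^3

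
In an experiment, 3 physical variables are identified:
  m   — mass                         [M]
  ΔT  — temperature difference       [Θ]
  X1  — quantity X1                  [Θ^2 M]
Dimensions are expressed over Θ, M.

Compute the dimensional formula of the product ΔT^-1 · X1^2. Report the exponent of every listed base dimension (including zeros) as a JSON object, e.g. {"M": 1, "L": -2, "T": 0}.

Dimensional matrix (Θ×M by m×ΔT×X1):
  Θ: [ 0  1  2]
  M: [ 1  0  1]
  [Θ]: (-1)·1+(2)·2 = 3
  [M]: (-1)·0+(2)·1 = 2
⇒ Θ^3 M^2

{"Θ": 3, "M": 2}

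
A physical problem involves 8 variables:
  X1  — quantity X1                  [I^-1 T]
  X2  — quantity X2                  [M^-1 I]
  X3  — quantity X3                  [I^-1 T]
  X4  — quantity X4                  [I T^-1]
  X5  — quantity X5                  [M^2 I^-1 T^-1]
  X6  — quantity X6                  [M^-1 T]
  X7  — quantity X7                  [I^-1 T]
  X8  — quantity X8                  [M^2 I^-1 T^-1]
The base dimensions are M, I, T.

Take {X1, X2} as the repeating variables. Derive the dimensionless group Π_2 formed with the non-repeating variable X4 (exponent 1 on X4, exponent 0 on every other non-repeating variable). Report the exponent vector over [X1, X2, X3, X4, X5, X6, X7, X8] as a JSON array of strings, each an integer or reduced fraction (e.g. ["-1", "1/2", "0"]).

["1", "0", "0", "1", "0", "0", "0", "0"]

Dimensional matrix (M×I×T by X1×X2×X3×X4×X5×X6×X7×X8):
  M: [ 0 -1  0  0  2 -1  0  2]
  I: [-1  1 -1  1 -1  0 -1 -1]
  T: [ 1  0  1 -1 -1  1  1 -1]
Row reduction gives pivot columns X1,X2; rank = 2
Pivot set = {X1,X2}, free = {X3,X4,X5,X6,X7,X8}
RREF:
  r0: [   1    0    1   -1   -1    1    1   -1]
  r1: [   0    1    0    0   -2    1    0   -2]
  r2: [   0    0    0    0    0    0    0    0]
Fix exponent of X4 at 1, X3 at 0, X5 at 0, X6 at 0, X7 at 0, X8 at 0; solve each RREF row for its pivot's exponent:
  r0: exp(X1) + (-1)·1 = 0 ⇒ exp(X1) = 1
  r1: exp(X2) + (0)·1 = 0 ⇒ exp(X2) = 0
Π_2 = X1 · X4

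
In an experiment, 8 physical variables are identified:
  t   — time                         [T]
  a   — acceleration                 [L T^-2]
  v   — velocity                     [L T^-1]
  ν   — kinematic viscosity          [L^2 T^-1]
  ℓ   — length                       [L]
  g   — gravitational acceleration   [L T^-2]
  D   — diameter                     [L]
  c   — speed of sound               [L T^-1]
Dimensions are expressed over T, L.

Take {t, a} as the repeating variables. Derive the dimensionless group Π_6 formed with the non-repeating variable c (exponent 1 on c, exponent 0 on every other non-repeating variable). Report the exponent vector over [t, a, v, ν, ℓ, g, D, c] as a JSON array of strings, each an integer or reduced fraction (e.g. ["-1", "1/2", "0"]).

Dimensional matrix (T×L by t×a×v×ν×ℓ×g×D×c):
  T: [ 1 -2 -1 -1  0 -2  0 -1]
  L: [ 0  1  1  2  1  1  1  1]
Row reduction gives pivot columns t,a; rank = 2
Pivot set = {t,a}, free = {v,ν,ℓ,g,D,c}
RREF:
  r0: [   1    0    1    3    2    0    2    1]
  r1: [   0    1    1    2    1    1    1    1]
Fix exponent of c at 1, v at 0, ν at 0, ℓ at 0, g at 0, D at 0; solve each RREF row for its pivot's exponent:
  r0: exp(t) + (1)·1 = 0 ⇒ exp(t) = -1
  r1: exp(a) + (1)·1 = 0 ⇒ exp(a) = -1
Π_6 = t^-1 · a^-1 · c

["-1", "-1", "0", "0", "0", "0", "0", "1"]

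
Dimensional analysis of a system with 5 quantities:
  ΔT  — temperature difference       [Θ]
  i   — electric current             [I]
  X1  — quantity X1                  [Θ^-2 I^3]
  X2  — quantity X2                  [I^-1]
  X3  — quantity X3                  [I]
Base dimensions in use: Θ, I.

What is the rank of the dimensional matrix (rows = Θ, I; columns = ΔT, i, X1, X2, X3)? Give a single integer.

Write exponents as rows Θ,I / cols ΔT,i,X1,X2,X3:
  Θ: [ 1  0 -2  0  0]
  I: [ 0  1  3 -1  1]
Echelon form has 2 nonzero rows (pivots: ΔT,i)

2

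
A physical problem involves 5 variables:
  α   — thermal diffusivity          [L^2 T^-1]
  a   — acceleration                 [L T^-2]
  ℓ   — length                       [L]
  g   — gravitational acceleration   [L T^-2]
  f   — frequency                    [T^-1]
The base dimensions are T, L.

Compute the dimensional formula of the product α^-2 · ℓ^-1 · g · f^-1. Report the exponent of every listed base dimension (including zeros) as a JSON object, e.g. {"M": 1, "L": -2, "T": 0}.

Dimensional matrix (T×L by α×a×ℓ×g×f):
  T: [-1 -2  0 -2 -1]
  L: [ 2  1  1  1  0]
  [T]: (-2)·-1+(-1)·0+(1)·-2+(-1)·-1 = 1
  [L]: (-2)·2+(-1)·1+(1)·1+(-1)·0 = -4
⇒ T L^-4

{"T": 1, "L": -4}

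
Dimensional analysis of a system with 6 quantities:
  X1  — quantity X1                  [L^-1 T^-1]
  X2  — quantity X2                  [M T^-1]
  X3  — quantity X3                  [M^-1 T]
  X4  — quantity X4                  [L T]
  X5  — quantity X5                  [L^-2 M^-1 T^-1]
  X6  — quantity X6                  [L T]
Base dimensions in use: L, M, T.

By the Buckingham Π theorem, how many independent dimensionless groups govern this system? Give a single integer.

4

Dimensional matrix (L×M×T by X1×X2×X3×X4×X5×X6):
  L: [-1  0  0  1 -2  1]
  M: [ 0  1 -1  0 -1  0]
  T: [-1 -1  1  1 -1  1]
Echelon form has 2 nonzero rows (pivots: X1,X2)
6 vars − rank 2 = 4 Π groups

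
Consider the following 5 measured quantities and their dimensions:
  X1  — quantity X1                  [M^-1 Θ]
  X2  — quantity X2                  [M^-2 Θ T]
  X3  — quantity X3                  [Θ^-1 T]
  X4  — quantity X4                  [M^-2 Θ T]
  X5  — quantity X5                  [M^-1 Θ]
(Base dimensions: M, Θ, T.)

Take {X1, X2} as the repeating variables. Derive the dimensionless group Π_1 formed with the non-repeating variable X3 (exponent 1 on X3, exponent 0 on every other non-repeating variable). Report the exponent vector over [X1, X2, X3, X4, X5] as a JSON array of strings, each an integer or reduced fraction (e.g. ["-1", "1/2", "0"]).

["2", "-1", "1", "0", "0"]

Dimensional matrix (M×Θ×T by X1×X2×X3×X4×X5):
  M: [-1 -2  0 -2 -1]
  Θ: [ 1  1 -1  1  1]
  T: [ 0  1  1  1  0]
Row reduction gives pivot columns X1,X2; rank = 2
Pivot set = {X1,X2}, free = {X3,X4,X5}
RREF:
  r0: [   1    0   -2    0    1]
  r1: [   0    1    1    1    0]
  r2: [   0    0    0    0    0]
Fix exponent of X3 at 1, X4 at 0, X5 at 0; solve each RREF row for its pivot's exponent:
  r0: exp(X1) + (-2)·1 = 0 ⇒ exp(X1) = 2
  r1: exp(X2) + (1)·1 = 0 ⇒ exp(X2) = -1
Π_1 = X1^2 · X2^-1 · X3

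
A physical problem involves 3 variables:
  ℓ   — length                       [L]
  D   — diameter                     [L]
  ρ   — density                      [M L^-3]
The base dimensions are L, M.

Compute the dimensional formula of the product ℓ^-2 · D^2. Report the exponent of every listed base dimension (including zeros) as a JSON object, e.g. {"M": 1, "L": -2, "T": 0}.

Dimensional matrix (L×M by ℓ×D×ρ):
  L: [ 1  1 -3]
  M: [ 0  0  1]
  [L]: (-2)·1+(2)·1 = 0
  [M]: (-2)·0+(2)·0 = 0
⇒ 1 (dimensionless)

{"L": 0, "M": 0}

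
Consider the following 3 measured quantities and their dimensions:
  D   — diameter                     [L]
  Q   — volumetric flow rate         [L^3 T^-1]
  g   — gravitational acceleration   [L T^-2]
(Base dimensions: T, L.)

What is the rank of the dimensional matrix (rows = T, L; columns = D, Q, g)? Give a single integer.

2

Write exponents as rows T,L / cols D,Q,g:
  T: [ 0 -1 -2]
  L: [ 1  3  1]
Row reduction gives pivot columns D,Q; rank = 2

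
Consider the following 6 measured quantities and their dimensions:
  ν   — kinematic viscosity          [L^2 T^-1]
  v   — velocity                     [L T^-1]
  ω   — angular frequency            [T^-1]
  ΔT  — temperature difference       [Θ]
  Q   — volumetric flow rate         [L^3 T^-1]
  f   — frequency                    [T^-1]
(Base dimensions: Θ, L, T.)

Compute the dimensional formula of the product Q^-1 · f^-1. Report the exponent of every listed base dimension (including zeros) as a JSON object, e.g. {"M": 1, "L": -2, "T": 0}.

Write exponents as rows Θ,L,T / cols ν,v,ω,ΔT,Q,f:
  Θ: [ 0  0  0  1  0  0]
  L: [ 2  1  0  0  3  0]
  T: [-1 -1 -1  0 -1 -1]
  [Θ]: (-1)·0+(-1)·0 = 0
  [L]: (-1)·3+(-1)·0 = -3
  [T]: (-1)·-1+(-1)·-1 = 2
⇒ L^-3 T^2

{"Θ": 0, "L": -3, "T": 2}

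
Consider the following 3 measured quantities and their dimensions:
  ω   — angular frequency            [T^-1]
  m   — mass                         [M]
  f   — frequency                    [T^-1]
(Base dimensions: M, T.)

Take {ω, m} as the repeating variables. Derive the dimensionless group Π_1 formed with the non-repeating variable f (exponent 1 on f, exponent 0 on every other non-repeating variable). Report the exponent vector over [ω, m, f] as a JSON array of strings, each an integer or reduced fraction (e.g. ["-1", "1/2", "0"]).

Dimensional matrix (M×T by ω×m×f):
  M: [ 0  1  0]
  T: [-1  0 -1]
RREF → pivots at {ω,m} ⇒ r = 2
Pivot set = {ω,m}, free = {f}
RREF:
  r0: [   1    0    1]
  r1: [   0    1    0]
Fix exponent of f at 1; solve each RREF row for its pivot's exponent:
  r0: exp(ω) + (1)·1 = 0 ⇒ exp(ω) = -1
  r1: exp(m) + (0)·1 = 0 ⇒ exp(m) = 0
Π_1 = ω^-1 · f

["-1", "0", "1"]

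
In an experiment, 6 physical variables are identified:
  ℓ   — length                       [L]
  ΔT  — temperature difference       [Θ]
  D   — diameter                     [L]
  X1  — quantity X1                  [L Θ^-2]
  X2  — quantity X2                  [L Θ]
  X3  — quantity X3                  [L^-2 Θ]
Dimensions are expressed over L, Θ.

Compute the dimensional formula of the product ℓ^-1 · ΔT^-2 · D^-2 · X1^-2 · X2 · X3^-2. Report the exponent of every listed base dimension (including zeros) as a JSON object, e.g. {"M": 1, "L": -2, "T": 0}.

Exponent matrix [L,Θ] × [ℓ,ΔT,D,X1,X2,X3]:
  L: [ 1  0  1  1  1 -2]
  Θ: [ 0  1  0 -2  1  1]
  [L]: (-1)·1+(-2)·0+(-2)·1+(-2)·1+(1)·1+(-2)·-2 = 0
  [Θ]: (-1)·0+(-2)·1+(-2)·0+(-2)·-2+(1)·1+(-2)·1 = 1
⇒ Θ

{"L": 0, "Θ": 1}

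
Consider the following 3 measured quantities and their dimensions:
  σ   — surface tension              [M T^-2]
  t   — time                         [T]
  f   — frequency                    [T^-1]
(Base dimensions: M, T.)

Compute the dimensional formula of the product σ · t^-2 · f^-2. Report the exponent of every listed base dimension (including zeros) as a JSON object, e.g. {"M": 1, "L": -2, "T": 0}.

Exponent matrix [M,T] × [σ,t,f]:
  M: [ 1  0  0]
  T: [-2  1 -1]
  [M]: (1)·1+(-2)·0+(-2)·0 = 1
  [T]: (1)·-2+(-2)·1+(-2)·-1 = -2
⇒ M T^-2

{"M": 1, "T": -2}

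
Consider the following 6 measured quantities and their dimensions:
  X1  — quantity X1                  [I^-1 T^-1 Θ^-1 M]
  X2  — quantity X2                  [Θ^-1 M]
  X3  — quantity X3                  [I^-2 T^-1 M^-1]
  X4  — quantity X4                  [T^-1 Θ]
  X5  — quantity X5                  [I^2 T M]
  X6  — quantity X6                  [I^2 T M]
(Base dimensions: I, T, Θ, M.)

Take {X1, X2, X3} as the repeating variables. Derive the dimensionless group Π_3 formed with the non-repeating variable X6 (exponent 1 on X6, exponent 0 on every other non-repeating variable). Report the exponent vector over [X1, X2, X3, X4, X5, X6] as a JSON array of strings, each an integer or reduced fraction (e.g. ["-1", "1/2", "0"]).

["0", "0", "1", "0", "0", "1"]

Exponent matrix [I,T,Θ,M] × [X1,X2,X3,X4,X5,X6]:
  I: [-1  0 -2  0  2  2]
  T: [-1  0 -1 -1  1  1]
  Θ: [-1 -1  0  1  0  0]
  M: [ 1  1 -1  0  1  1]
RREF → pivots at {X1,X2,X3} ⇒ r = 3
Repeat: X1,X2,X3; free: X4,X5,X6
RREF:
  r0: [   1    0    0    2    0    0]
  r1: [   0    1    0   -3    0    0]
  r2: [   0    0    1   -1   -1   -1]
  r3: [   0    0    0    0    0    0]
Fix exponent of X6 at 1, X4 at 0, X5 at 0; solve each RREF row for its pivot's exponent:
  r0: exp(X1) + (0)·1 = 0 ⇒ exp(X1) = 0
  r1: exp(X2) + (0)·1 = 0 ⇒ exp(X2) = 0
  r2: exp(X3) + (-1)·1 = 0 ⇒ exp(X3) = 1
Π_3 = X3 · X6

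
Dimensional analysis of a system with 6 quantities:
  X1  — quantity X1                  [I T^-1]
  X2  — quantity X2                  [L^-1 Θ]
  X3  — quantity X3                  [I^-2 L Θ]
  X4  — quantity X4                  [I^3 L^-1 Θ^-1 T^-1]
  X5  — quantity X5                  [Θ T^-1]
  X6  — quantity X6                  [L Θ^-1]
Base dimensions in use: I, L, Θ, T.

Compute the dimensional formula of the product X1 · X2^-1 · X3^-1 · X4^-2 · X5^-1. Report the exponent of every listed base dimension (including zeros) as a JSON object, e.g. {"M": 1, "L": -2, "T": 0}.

Exponent matrix [I,L,Θ,T] × [X1,X2,X3,X4,X5,X6]:
  I: [ 1  0 -2  3  0  0]
  L: [ 0 -1  1 -1  0  1]
  Θ: [ 0  1  1 -1  1 -1]
  T: [-1  0  0 -1 -1  0]
  [I]: (1)·1+(-1)·0+(-1)·-2+(-2)·3+(-1)·0 = -3
  [L]: (1)·0+(-1)·-1+(-1)·1+(-2)·-1+(-1)·0 = 2
  [Θ]: (1)·0+(-1)·1+(-1)·1+(-2)·-1+(-1)·1 = -1
  [T]: (1)·-1+(-1)·0+(-1)·0+(-2)·-1+(-1)·-1 = 2
⇒ I^-3 L^2 Θ^-1 T^2

{"I": -3, "L": 2, "Θ": -1, "T": 2}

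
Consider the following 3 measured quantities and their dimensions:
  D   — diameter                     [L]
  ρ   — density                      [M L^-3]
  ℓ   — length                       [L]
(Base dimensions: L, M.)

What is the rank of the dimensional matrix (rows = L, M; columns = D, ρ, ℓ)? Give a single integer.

2

Dimensional matrix (L×M by D×ρ×ℓ):
  L: [ 1 -3  1]
  M: [ 0  1  0]
Row reduction gives pivot columns D,ρ; rank = 2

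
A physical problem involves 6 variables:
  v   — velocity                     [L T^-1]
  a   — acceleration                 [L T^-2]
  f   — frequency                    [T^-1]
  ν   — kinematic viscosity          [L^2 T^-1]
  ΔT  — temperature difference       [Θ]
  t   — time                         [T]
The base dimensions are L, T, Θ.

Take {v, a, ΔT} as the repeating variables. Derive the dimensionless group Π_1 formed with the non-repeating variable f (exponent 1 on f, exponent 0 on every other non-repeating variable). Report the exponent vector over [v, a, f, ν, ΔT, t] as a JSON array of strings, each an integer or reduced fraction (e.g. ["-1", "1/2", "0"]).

["1", "-1", "1", "0", "0", "0"]

Dimensional matrix (L×T×Θ by v×a×f×ν×ΔT×t):
  L: [ 1  1  0  2  0  0]
  T: [-1 -2 -1 -1  0  1]
  Θ: [ 0  0  0  0  1  0]
Row reduction gives pivot columns v,a,ΔT; rank = 3
Pivot set = {v,a,ΔT}, free = {f,ν,t}
RREF:
  r0: [   1    0   -1    3    0    1]
  r1: [   0    1    1   -1    0   -1]
  r2: [   0    0    0    0    1    0]
Fix exponent of f at 1, ν at 0, t at 0; solve each RREF row for its pivot's exponent:
  r0: exp(v) + (-1)·1 = 0 ⇒ exp(v) = 1
  r1: exp(a) + (1)·1 = 0 ⇒ exp(a) = -1
  r2: exp(ΔT) + (0)·1 = 0 ⇒ exp(ΔT) = 0
Π_1 = v · a^-1 · f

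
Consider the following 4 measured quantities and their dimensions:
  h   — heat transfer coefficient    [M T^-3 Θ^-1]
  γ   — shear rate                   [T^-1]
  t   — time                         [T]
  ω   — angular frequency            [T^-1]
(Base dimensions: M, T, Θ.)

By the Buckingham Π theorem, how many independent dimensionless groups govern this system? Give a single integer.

2

Dimensional matrix (M×T×Θ by h×γ×t×ω):
  M: [ 1  0  0  0]
  T: [-3 -1  1 -1]
  Θ: [-1  0  0  0]
Echelon form has 2 nonzero rows (pivots: h,γ)
n=4, r=2 ⇒ 2 dimensionless groups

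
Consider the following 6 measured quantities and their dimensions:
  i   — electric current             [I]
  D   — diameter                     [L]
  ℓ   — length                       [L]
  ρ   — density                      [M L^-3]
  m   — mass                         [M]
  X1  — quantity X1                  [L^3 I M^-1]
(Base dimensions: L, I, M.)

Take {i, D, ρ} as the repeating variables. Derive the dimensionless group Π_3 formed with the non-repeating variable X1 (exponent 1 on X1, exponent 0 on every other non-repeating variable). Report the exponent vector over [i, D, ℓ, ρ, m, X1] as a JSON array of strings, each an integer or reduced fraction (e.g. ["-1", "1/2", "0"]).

Write exponents as rows L,I,M / cols i,D,ℓ,ρ,m,X1:
  L: [ 0  1  1 -3  0  3]
  I: [ 1  0  0  0  0  1]
  M: [ 0  0  0  1  1 -1]
Row reduction gives pivot columns i,D,ρ; rank = 3
Pivot set = {i,D,ρ}, free = {ℓ,m,X1}
RREF:
  r0: [   1    0    0    0    0    1]
  r1: [   0    1    1    0    3    0]
  r2: [   0    0    0    1    1   -1]
Fix exponent of X1 at 1, ℓ at 0, m at 0; solve each RREF row for its pivot's exponent:
  r0: exp(i) + (1)·1 = 0 ⇒ exp(i) = -1
  r1: exp(D) + (0)·1 = 0 ⇒ exp(D) = 0
  r2: exp(ρ) + (-1)·1 = 0 ⇒ exp(ρ) = 1
Π_3 = i^-1 · ρ · X1

["-1", "0", "0", "1", "0", "1"]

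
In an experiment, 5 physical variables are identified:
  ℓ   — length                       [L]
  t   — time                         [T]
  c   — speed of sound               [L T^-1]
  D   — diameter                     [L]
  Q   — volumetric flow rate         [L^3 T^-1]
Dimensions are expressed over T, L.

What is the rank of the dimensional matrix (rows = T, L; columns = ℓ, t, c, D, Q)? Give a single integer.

2

Exponent matrix [T,L] × [ℓ,t,c,D,Q]:
  T: [ 0  1 -1  0 -1]
  L: [ 1  0  1  1  3]
Echelon form has 2 nonzero rows (pivots: ℓ,t)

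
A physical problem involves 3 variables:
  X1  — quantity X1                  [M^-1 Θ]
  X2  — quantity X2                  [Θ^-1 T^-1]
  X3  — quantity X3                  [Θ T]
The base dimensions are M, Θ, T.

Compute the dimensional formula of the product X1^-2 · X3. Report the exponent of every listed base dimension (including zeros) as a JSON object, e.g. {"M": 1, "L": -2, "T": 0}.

Dimensional matrix (M×Θ×T by X1×X2×X3):
  M: [-1  0  0]
  Θ: [ 1 -1  1]
  T: [ 0 -1  1]
  [M]: (-2)·-1+(1)·0 = 2
  [Θ]: (-2)·1+(1)·1 = -1
  [T]: (-2)·0+(1)·1 = 1
⇒ M^2 Θ^-1 T

{"M": 2, "Θ": -1, "T": 1}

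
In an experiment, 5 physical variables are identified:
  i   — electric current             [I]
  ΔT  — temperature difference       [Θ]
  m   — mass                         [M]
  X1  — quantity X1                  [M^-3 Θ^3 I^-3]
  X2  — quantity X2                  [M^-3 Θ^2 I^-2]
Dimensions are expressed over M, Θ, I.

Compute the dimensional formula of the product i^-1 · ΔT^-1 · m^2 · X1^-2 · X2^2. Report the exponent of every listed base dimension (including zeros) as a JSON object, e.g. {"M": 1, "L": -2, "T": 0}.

{"M": 2, "Θ": -3, "I": 1}

Write exponents as rows M,Θ,I / cols i,ΔT,m,X1,X2:
  M: [ 0  0  1 -3 -3]
  Θ: [ 0  1  0  3  2]
  I: [ 1  0  0 -3 -2]
  [M]: (-1)·0+(-1)·0+(2)·1+(-2)·-3+(2)·-3 = 2
  [Θ]: (-1)·0+(-1)·1+(2)·0+(-2)·3+(2)·2 = -3
  [I]: (-1)·1+(-1)·0+(2)·0+(-2)·-3+(2)·-2 = 1
⇒ M^2 Θ^-3 I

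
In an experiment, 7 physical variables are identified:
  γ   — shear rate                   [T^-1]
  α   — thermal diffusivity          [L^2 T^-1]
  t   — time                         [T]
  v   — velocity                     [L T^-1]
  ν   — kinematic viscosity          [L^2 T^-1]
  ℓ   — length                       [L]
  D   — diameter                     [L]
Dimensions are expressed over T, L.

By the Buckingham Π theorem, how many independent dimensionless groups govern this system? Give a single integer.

5

Exponent matrix [T,L] × [γ,α,t,v,ν,ℓ,D]:
  T: [-1 -1  1 -1 -1  0  0]
  L: [ 0  2  0  1  2  1  1]
Echelon form has 2 nonzero rows (pivots: γ,α)
n=7, r=2 ⇒ 5 dimensionless groups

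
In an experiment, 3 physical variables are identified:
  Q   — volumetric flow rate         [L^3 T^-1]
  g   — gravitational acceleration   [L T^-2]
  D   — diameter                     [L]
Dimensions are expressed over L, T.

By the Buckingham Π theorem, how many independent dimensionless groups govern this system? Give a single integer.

1

Dimensional matrix (L×T by Q×g×D):
  L: [ 3  1  1]
  T: [-1 -2  0]
Row reduction gives pivot columns Q,g; rank = 2
n=3, r=2 ⇒ 1 dimensionless group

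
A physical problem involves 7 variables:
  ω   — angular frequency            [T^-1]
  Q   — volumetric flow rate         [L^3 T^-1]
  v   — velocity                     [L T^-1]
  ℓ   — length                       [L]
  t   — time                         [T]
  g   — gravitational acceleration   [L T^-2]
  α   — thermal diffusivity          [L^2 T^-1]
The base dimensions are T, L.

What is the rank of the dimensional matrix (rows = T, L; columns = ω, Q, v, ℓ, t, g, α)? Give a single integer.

2

Dimensional matrix (T×L by ω×Q×v×ℓ×t×g×α):
  T: [-1 -1 -1  0  1 -2 -1]
  L: [ 0  3  1  1  0  1  2]
Echelon form has 2 nonzero rows (pivots: ω,Q)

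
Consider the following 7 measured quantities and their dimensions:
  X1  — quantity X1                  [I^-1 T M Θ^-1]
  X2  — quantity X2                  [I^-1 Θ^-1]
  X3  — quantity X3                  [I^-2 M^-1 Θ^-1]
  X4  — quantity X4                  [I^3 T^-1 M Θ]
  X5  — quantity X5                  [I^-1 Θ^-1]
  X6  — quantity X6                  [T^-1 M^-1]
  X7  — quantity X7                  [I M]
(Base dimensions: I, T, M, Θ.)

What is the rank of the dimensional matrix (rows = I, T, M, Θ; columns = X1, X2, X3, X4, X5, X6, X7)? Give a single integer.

3

Dimensional matrix (I×T×M×Θ by X1×X2×X3×X4×X5×X6×X7):
  I: [-1 -1 -2  3 -1  0  1]
  T: [ 1  0  0 -1  0 -1  0]
  M: [ 1  0 -1  1  0 -1  1]
  Θ: [-1 -1 -1  1 -1  0  0]
Row reduction gives pivot columns X1,X2,X3; rank = 3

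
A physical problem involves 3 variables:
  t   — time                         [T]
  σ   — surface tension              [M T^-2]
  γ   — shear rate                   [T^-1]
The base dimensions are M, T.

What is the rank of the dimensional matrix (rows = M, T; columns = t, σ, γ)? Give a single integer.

2

Write exponents as rows M,T / cols t,σ,γ:
  M: [ 0  1  0]
  T: [ 1 -2 -1]
RREF → pivots at {t,σ} ⇒ r = 2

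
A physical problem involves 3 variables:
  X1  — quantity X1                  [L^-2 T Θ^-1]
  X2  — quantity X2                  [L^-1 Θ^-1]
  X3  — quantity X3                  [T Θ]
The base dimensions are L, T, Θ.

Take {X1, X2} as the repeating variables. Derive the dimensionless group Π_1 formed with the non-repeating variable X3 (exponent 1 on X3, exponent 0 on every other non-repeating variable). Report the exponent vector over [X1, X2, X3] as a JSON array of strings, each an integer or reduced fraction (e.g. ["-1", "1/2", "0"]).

["-1", "2", "1"]

Dimensional matrix (L×T×Θ by X1×X2×X3):
  L: [-2 -1  0]
  T: [ 1  0  1]
  Θ: [-1 -1  1]
RREF → pivots at {X1,X2} ⇒ r = 2
Pivot set = {X1,X2}, free = {X3}
RREF:
  r0: [   1    0    1]
  r1: [   0    1   -2]
  r2: [   0    0    0]
Fix exponent of X3 at 1; solve each RREF row for its pivot's exponent:
  r0: exp(X1) + (1)·1 = 0 ⇒ exp(X1) = -1
  r1: exp(X2) + (-2)·1 = 0 ⇒ exp(X2) = 2
Π_1 = X1^-1 · X2^2 · X3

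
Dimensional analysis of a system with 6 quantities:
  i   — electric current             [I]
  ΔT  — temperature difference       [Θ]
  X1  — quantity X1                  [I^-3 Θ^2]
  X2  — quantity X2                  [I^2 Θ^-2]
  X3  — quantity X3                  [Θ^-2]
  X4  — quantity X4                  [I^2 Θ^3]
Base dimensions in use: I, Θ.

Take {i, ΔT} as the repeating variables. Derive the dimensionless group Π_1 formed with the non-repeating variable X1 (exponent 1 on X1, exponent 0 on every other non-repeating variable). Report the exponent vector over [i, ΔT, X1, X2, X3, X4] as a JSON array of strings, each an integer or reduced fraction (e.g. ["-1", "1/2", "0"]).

["3", "-2", "1", "0", "0", "0"]

Exponent matrix [I,Θ] × [i,ΔT,X1,X2,X3,X4]:
  I: [ 1  0 -3  2  0  2]
  Θ: [ 0  1  2 -2 -2  3]
Echelon form has 2 nonzero rows (pivots: i,ΔT)
Repeat: i,ΔT; free: X1,X2,X3,X4
RREF:
  r0: [   1    0   -3    2    0    2]
  r1: [   0    1    2   -2   -2    3]
Fix exponent of X1 at 1, X2 at 0, X3 at 0, X4 at 0; solve each RREF row for its pivot's exponent:
  r0: exp(i) + (-3)·1 = 0 ⇒ exp(i) = 3
  r1: exp(ΔT) + (2)·1 = 0 ⇒ exp(ΔT) = -2
Π_1 = i^3 · ΔT^-2 · X1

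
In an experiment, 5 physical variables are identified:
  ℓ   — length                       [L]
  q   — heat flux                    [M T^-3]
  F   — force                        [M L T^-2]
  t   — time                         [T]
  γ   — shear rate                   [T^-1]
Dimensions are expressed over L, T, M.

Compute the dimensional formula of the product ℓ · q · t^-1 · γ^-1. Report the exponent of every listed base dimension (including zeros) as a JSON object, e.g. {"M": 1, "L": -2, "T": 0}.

{"L": 1, "T": -3, "M": 1}

Write exponents as rows L,T,M / cols ℓ,q,F,t,γ:
  L: [ 1  0  1  0  0]
  T: [ 0 -3 -2  1 -1]
  M: [ 0  1  1  0  0]
  [L]: (1)·1+(1)·0+(-1)·0+(-1)·0 = 1
  [T]: (1)·0+(1)·-3+(-1)·1+(-1)·-1 = -3
  [M]: (1)·0+(1)·1+(-1)·0+(-1)·0 = 1
⇒ L T^-3 M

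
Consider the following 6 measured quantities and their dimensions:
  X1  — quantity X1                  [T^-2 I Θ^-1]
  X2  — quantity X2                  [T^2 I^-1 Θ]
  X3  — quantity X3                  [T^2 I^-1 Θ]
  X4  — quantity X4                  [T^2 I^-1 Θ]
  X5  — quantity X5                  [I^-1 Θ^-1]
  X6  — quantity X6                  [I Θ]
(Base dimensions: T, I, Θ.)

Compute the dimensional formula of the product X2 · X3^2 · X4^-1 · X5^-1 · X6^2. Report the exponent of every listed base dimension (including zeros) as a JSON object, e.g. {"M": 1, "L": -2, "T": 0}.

Write exponents as rows T,I,Θ / cols X1,X2,X3,X4,X5,X6:
  T: [-2  2  2  2  0  0]
  I: [ 1 -1 -1 -1 -1  1]
  Θ: [-1  1  1  1 -1  1]
  [T]: (1)·2+(2)·2+(-1)·2+(-1)·0+(2)·0 = 4
  [I]: (1)·-1+(2)·-1+(-1)·-1+(-1)·-1+(2)·1 = 1
  [Θ]: (1)·1+(2)·1+(-1)·1+(-1)·-1+(2)·1 = 5
⇒ T^4 I Θ^5

{"T": 4, "I": 1, "Θ": 5}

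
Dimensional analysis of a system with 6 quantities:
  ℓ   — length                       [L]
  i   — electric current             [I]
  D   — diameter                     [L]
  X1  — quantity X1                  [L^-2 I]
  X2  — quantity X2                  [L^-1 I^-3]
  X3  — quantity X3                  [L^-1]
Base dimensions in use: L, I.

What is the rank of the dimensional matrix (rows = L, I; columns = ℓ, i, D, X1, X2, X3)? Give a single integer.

Write exponents as rows L,I / cols ℓ,i,D,X1,X2,X3:
  L: [ 1  0  1 -2 -1 -1]
  I: [ 0  1  0  1 -3  0]
RREF → pivots at {ℓ,i} ⇒ r = 2

2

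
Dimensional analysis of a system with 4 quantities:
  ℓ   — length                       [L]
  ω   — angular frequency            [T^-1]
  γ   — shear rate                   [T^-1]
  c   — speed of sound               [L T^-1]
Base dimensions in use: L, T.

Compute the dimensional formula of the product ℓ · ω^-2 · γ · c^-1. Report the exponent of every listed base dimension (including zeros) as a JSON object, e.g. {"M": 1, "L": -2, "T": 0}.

Dimensional matrix (L×T by ℓ×ω×γ×c):
  L: [ 1  0  0  1]
  T: [ 0 -1 -1 -1]
  [L]: (1)·1+(-2)·0+(1)·0+(-1)·1 = 0
  [T]: (1)·0+(-2)·-1+(1)·-1+(-1)·-1 = 2
⇒ T^2

{"L": 0, "T": 2}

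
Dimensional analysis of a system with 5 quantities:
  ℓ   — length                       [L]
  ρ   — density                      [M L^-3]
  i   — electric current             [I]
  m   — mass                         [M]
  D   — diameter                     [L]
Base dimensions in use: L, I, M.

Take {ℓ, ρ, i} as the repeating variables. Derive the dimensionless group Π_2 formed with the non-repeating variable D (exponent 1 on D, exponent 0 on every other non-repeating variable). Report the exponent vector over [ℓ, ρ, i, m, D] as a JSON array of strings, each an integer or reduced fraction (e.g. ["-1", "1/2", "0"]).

["-1", "0", "0", "0", "1"]

Exponent matrix [L,I,M] × [ℓ,ρ,i,m,D]:
  L: [ 1 -3  0  0  1]
  I: [ 0  0  1  0  0]
  M: [ 0  1  0  1  0]
Row reduction gives pivot columns ℓ,ρ,i; rank = 3
Repeat: ℓ,ρ,i; free: m,D
RREF:
  r0: [   1    0    0    3    1]
  r1: [   0    1    0    1    0]
  r2: [   0    0    1    0    0]
Fix exponent of D at 1, m at 0; solve each RREF row for its pivot's exponent:
  r0: exp(ℓ) + (1)·1 = 0 ⇒ exp(ℓ) = -1
  r1: exp(ρ) + (0)·1 = 0 ⇒ exp(ρ) = 0
  r2: exp(i) + (0)·1 = 0 ⇒ exp(i) = 0
Π_2 = ℓ^-1 · D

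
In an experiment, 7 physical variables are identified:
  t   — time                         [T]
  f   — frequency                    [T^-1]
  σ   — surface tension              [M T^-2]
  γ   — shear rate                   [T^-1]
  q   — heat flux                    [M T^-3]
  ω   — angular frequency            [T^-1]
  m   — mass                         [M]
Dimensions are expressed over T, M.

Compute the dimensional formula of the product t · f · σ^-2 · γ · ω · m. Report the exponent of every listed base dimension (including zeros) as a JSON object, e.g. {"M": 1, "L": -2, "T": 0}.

Exponent matrix [T,M] × [t,f,σ,γ,q,ω,m]:
  T: [ 1 -1 -2 -1 -3 -1  0]
  M: [ 0  0  1  0  1  0  1]
  [T]: (1)·1+(1)·-1+(-2)·-2+(1)·-1+(1)·-1+(1)·0 = 2
  [M]: (1)·0+(1)·0+(-2)·1+(1)·0+(1)·0+(1)·1 = -1
⇒ T^2 M^-1

{"T": 2, "M": -1}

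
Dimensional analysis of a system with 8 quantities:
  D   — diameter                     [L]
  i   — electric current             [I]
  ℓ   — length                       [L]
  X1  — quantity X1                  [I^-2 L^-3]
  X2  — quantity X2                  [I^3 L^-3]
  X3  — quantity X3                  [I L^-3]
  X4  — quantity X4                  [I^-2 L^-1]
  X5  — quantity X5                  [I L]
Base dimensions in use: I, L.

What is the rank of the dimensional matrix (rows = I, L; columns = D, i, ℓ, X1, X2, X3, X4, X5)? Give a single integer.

Write exponents as rows I,L / cols D,i,ℓ,X1,X2,X3,X4,X5:
  I: [ 0  1  0 -2  3  1 -2  1]
  L: [ 1  0  1 -3 -3 -3 -1  1]
RREF → pivots at {D,i} ⇒ r = 2

2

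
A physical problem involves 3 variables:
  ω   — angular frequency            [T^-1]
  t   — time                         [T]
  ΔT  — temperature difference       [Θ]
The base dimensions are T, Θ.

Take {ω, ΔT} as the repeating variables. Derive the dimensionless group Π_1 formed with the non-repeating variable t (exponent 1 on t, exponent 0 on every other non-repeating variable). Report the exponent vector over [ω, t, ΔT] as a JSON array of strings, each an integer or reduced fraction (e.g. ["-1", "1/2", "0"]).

["1", "1", "0"]

Write exponents as rows T,Θ / cols ω,t,ΔT:
  T: [-1  1  0]
  Θ: [ 0  0  1]
Row reduction gives pivot columns ω,ΔT; rank = 2
Repeat: ω,ΔT; free: t
RREF:
  r0: [   1   -1    0]
  r1: [   0    0    1]
Fix exponent of t at 1; solve each RREF row for its pivot's exponent:
  r0: exp(ω) + (-1)·1 = 0 ⇒ exp(ω) = 1
  r1: exp(ΔT) + (0)·1 = 0 ⇒ exp(ΔT) = 0
Π_1 = ω · t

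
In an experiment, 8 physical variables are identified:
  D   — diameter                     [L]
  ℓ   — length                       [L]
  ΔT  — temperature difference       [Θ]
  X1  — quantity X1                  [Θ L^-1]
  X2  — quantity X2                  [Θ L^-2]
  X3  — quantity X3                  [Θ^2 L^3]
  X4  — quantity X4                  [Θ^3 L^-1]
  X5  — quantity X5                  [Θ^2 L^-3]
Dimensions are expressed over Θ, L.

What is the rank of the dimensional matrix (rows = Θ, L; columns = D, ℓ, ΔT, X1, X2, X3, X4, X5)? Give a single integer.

Write exponents as rows Θ,L / cols D,ℓ,ΔT,X1,X2,X3,X4,X5:
  Θ: [ 0  0  1  1  1  2  3  2]
  L: [ 1  1  0 -1 -2  3 -1 -3]
Row reduction gives pivot columns D,ΔT; rank = 2

2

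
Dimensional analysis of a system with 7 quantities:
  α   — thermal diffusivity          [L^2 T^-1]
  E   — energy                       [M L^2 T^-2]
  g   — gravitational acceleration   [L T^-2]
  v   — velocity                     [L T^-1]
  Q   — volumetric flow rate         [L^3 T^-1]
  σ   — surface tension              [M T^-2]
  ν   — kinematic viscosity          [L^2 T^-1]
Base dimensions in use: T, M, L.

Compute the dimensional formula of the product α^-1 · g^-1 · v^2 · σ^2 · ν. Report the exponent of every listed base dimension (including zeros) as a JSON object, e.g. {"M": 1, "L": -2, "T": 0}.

Dimensional matrix (T×M×L by α×E×g×v×Q×σ×ν):
  T: [-1 -2 -2 -1 -1 -2 -1]
  M: [ 0  1  0  0  0  1  0]
  L: [ 2  2  1  1  3  0  2]
  [T]: (-1)·-1+(-1)·-2+(2)·-1+(2)·-2+(1)·-1 = -4
  [M]: (-1)·0+(-1)·0+(2)·0+(2)·1+(1)·0 = 2
  [L]: (-1)·2+(-1)·1+(2)·1+(2)·0+(1)·2 = 1
⇒ T^-4 M^2 L

{"T": -4, "M": 2, "L": 1}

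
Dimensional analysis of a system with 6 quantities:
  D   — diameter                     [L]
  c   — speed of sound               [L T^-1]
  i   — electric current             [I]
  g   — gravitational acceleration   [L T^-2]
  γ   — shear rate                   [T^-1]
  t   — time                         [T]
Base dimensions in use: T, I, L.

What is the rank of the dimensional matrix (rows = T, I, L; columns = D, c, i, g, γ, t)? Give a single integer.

3

Dimensional matrix (T×I×L by D×c×i×g×γ×t):
  T: [ 0 -1  0 -2 -1  1]
  I: [ 0  0  1  0  0  0]
  L: [ 1  1  0  1  0  0]
RREF → pivots at {D,c,i} ⇒ r = 3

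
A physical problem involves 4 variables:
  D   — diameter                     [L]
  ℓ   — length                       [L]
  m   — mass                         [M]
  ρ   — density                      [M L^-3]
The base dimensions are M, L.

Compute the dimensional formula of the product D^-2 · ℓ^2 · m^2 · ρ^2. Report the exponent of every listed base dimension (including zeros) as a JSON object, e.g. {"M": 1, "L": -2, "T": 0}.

Dimensional matrix (M×L by D×ℓ×m×ρ):
  M: [ 0  0  1  1]
  L: [ 1  1  0 -3]
  [M]: (-2)·0+(2)·0+(2)·1+(2)·1 = 4
  [L]: (-2)·1+(2)·1+(2)·0+(2)·-3 = -6
⇒ M^4 L^-6

{"M": 4, "L": -6}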